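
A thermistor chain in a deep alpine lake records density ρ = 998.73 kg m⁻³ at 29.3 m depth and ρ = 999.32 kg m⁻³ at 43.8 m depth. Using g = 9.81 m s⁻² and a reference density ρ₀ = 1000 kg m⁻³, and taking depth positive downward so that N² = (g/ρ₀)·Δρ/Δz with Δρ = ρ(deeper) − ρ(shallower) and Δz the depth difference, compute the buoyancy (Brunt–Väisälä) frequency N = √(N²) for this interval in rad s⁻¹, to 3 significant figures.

Δρ = 999.32 − 998.73 = 0.59 kg m⁻³ over Δz = 43.8 − 29.3 = 14.5 m.
N² = (9.81/1000) × (0.59/14.5) = 3.9917 × 10⁻⁴ s⁻².
N = √(3.9917 × 10⁻⁴) = 0.019979 rad s⁻¹ ≈ 0.0200 rad s⁻¹.

0.0200 rad s⁻¹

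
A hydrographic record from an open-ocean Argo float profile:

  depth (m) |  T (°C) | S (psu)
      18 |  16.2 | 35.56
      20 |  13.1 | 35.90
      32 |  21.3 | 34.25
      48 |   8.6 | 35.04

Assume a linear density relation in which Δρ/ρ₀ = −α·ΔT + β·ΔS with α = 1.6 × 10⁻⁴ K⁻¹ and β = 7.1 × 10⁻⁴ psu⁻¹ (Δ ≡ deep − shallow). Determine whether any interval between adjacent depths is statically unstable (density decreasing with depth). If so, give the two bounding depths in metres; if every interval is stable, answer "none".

Evaluate Δρ/ρ₀ = −αΔT + βΔS across each adjacent pair:
  18–20 m: −αΔT+βΔS = −(1.6 × 10⁻⁴)(-3.1)+(7.1 × 10⁻⁴)(+0.34) = 7.4 × 10⁻⁴ → stable
  20–32 m: −αΔT+βΔS = −(1.6 × 10⁻⁴)(+8.2)+(7.1 × 10⁻⁴)(-1.65) = -2.5 × 10⁻³ → UNSTABLE
  32–48 m: −αΔT+βΔS = −(1.6 × 10⁻⁴)(-12.7)+(7.1 × 10⁻⁴)(+0.79) = 2.6 × 10⁻³ → stable
The 20–32 m interval has Δρ < 0: lighter water underlies denser water.

20–32 m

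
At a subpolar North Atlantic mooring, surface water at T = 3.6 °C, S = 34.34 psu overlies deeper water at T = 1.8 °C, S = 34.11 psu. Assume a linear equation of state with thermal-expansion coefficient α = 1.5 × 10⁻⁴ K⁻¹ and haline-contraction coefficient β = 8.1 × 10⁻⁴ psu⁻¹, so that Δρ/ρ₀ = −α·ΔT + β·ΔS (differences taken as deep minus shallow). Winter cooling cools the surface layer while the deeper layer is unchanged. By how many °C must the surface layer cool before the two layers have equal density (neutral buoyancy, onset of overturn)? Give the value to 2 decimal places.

Neutral buoyancy requires Δρ = 0, i.e. −α(T_deep − T_surf′) + β(S_deep − S_surf) = 0.
T_surf′ = T_deep − (β/α)·ΔS = 1.8 − (8.1 × 10⁻⁴/1.5 × 10⁻⁴)·(-0.23) = 3.0420 °C.
Cooling required: 3.6 − (3.0420) = 0.5580 °C.

0.56 °C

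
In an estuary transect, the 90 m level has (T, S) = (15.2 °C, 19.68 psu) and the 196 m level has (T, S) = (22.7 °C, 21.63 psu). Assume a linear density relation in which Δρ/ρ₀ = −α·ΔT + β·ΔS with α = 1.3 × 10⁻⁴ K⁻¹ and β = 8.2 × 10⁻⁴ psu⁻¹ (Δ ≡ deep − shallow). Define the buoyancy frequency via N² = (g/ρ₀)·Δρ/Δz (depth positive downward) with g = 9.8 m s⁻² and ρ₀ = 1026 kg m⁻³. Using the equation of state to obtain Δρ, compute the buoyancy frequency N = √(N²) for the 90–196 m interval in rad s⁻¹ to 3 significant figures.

ΔT = +7.5 K, ΔS = +1.95 psu (deep − shallow).
Δρ/ρ₀ = −αΔT + βΔS = -9.75 × 10⁻⁴ + 1.599 × 10⁻³ = 6.24 × 10⁻⁴, so Δρ ≈ 0.6402 kg m⁻³.
N² = (g/ρ₀)·Δρ/Δz = g·(Δρ/ρ₀)/Δz = 9.8 × 6.24 × 10⁻⁴ / 106 = 5.7691 × 10⁻⁵ s⁻².
N = √(5.7691 × 10⁻⁵) = 7.5955 × 10⁻³ rad s⁻¹ ≈ 7.60 × 10⁻³ rad s⁻¹.

7.60 × 10⁻³ rad s⁻¹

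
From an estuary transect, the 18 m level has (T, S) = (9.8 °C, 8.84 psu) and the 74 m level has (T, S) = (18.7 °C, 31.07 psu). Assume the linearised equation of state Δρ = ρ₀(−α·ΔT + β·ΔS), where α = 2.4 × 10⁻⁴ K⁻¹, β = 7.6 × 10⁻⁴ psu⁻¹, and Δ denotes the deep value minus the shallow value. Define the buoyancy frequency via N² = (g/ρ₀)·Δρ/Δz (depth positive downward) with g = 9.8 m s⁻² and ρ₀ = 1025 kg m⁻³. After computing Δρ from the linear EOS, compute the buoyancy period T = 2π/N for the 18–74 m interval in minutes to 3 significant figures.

ΔT = +8.9 K, ΔS = +22.23 psu (deep − shallow).
Δρ/ρ₀ = −αΔT + βΔS = -2.136 × 10⁻³ + 0.0168948 = 0.0147588, so Δρ ≈ 15.13 kg m⁻³.
N² = (g/ρ₀)·Δρ/Δz = g·(Δρ/ρ₀)/Δz = 9.8 × 0.0147588 / 56 = 2.5828 × 10⁻³ s⁻².
N = √(2.5828 × 10⁻³) = 0.050821 rad s⁻¹ → T = 2π/N = 123.63 s = 2.0605 min ≈ 2.06 min.

2.06 min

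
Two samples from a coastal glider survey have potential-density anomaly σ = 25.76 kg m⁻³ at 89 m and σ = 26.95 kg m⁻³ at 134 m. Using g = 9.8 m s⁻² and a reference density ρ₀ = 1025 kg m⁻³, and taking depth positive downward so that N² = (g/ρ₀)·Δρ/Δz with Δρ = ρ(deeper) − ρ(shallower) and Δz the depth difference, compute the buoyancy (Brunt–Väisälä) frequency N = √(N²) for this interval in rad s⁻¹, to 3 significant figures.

Δρ = 1026.95 − 1025.76 = 1.19 kg m⁻³ over Δz = 134 − 89 = 45 m.
N² = (9.8/1025) × (1.19/45) = 2.5283 × 10⁻⁴ s⁻².
N = √(2.5283 × 10⁻⁴) = 0.015901 rad s⁻¹ ≈ 0.0159 rad s⁻¹.

0.0159 rad s⁻¹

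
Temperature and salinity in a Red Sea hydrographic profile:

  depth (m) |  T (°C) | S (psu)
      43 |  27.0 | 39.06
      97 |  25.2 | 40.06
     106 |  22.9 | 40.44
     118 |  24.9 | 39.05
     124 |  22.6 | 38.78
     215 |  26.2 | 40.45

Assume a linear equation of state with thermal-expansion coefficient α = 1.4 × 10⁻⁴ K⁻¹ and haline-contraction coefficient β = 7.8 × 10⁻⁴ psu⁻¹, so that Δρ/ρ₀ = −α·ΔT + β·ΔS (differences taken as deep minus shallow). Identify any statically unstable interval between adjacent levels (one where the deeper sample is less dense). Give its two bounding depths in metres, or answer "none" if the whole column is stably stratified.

106–118 m

Evaluate Δρ/ρ₀ = −αΔT + βΔS across each adjacent pair:
  43–97 m: −αΔT+βΔS = −(1.4 × 10⁻⁴)(-1.8)+(7.8 × 10⁻⁴)(+1.00) = 1.0 × 10⁻³ → stable
  97–106 m: −αΔT+βΔS = −(1.4 × 10⁻⁴)(-2.3)+(7.8 × 10⁻⁴)(+0.38) = 6.2 × 10⁻⁴ → stable
  106–118 m: −αΔT+βΔS = −(1.4 × 10⁻⁴)(+2.0)+(7.8 × 10⁻⁴)(-1.39) = -1.4 × 10⁻³ → UNSTABLE
  118–124 m: −αΔT+βΔS = −(1.4 × 10⁻⁴)(-2.3)+(7.8 × 10⁻⁴)(-0.27) = 1.1 × 10⁻⁴ → stable
  124–215 m: −αΔT+βΔS = −(1.4 × 10⁻⁴)(+3.6)+(7.8 × 10⁻⁴)(+1.67) = 8.0 × 10⁻⁴ → stable
The 106–118 m interval has Δρ < 0: lighter water underlies denser water.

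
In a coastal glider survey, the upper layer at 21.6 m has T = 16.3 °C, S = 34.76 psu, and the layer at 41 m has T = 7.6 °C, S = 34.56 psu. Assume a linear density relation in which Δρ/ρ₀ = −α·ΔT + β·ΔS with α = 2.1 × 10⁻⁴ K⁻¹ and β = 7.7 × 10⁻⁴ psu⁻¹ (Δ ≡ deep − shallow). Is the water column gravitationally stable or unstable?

ΔT = 7.6 − 16.3 = -8.7 K and ΔS = 34.56 − 34.76 = -0.20 psu (deep − shallow).
−αΔT = 1.827 × 10⁻³; βΔS = -1.54 × 10⁻⁴; sum Δρ/ρ₀ = 1.673 × 10⁻³.
Δρ/ρ₀ > 0, so Δρ > 0: deeper water is denser → statically stable.

stable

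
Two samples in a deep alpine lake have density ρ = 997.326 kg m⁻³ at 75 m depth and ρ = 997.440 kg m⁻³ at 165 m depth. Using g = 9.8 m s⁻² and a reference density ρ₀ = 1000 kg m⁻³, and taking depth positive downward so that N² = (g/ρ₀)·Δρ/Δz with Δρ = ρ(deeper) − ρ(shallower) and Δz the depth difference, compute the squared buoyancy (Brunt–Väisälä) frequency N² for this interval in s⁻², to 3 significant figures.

1.24 × 10⁻⁵ s⁻²

Δρ = 997.440 − 997.326 = 0.114 kg m⁻³ over Δz = 165 − 75 = 90 m.
N² = (9.8/1000) × (0.114/90) = 1.2413 × 10⁻⁵ s⁻² ≈ 1.24 × 10⁻⁵ s⁻².
Since Δρ > 0 the layer is stably stratified.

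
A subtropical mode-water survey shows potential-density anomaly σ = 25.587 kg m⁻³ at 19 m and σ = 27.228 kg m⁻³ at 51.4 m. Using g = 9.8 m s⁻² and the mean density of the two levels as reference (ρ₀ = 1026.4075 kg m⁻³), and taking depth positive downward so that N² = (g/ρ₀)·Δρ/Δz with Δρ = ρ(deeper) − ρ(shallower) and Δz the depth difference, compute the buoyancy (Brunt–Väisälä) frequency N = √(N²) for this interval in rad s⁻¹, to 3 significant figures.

Δρ = 1027.228 − 1025.587 = 1.641 kg m⁻³ over Δz = 51.4 − 19 = 32.4 m.
N² = (9.8/1026.4075) × (1.641/32.4) = 4.8358 × 10⁻⁴ s⁻².
N = √(4.8358 × 10⁻⁴) = 0.021990 rad s⁻¹ ≈ 0.0220 rad s⁻¹.

0.0220 rad s⁻¹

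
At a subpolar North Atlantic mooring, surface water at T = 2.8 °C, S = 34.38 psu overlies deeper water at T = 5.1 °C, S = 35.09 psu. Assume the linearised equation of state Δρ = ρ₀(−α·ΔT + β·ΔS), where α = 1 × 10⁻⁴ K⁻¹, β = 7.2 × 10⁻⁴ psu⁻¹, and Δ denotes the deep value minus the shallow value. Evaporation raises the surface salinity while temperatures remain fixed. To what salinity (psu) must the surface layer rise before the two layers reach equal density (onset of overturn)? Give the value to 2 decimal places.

Neutral buoyancy requires −α(T_deep − T_surf) + β(S_deep − S_surf′) = 0.
S_surf′ = S_deep − (α/β)·ΔT = 35.09 − (1 × 10⁻⁴/7.2 × 10⁻⁴)·(+2.3) = 34.7706 psu.
Increase required: 34.7706 − 34.38 = 0.3906 psu.

34.77 psu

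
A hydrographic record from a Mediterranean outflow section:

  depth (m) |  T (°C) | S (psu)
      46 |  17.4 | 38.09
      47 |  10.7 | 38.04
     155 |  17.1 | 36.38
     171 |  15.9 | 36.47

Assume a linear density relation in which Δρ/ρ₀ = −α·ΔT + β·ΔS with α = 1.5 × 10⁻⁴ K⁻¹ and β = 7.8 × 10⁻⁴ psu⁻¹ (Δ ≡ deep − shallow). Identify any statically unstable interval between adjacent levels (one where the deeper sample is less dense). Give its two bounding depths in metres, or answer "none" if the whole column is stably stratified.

47–155 m

Evaluate Δρ/ρ₀ = −αΔT + βΔS across each adjacent pair:
  46–47 m: −αΔT+βΔS = −(1.5 × 10⁻⁴)(-6.7)+(7.8 × 10⁻⁴)(-0.05) = 9.7 × 10⁻⁴ → stable
  47–155 m: −αΔT+βΔS = −(1.5 × 10⁻⁴)(+6.4)+(7.8 × 10⁻⁴)(-1.66) = -2.3 × 10⁻³ → UNSTABLE
  155–171 m: −αΔT+βΔS = −(1.5 × 10⁻⁴)(-1.2)+(7.8 × 10⁻⁴)(+0.09) = 2.5 × 10⁻⁴ → stable
The 47–155 m interval has Δρ < 0: lighter water underlies denser water.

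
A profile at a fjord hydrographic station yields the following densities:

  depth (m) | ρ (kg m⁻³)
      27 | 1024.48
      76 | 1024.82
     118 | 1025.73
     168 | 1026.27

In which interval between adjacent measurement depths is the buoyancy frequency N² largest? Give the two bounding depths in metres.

Compute the density gradient over each adjacent pair:
  27–76 m: Δρ/Δz = 0.34/49 = 6.9 × 10⁻³ kg m⁻⁴
  76–118 m: Δρ/Δz = 0.91/42 = 0.022 kg m⁻⁴
  118–168 m: Δρ/Δz = 0.54/50 = 0.011 kg m⁻⁴
The largest gradient is in the 76–118 m interval — the pycnocline.

76–118 m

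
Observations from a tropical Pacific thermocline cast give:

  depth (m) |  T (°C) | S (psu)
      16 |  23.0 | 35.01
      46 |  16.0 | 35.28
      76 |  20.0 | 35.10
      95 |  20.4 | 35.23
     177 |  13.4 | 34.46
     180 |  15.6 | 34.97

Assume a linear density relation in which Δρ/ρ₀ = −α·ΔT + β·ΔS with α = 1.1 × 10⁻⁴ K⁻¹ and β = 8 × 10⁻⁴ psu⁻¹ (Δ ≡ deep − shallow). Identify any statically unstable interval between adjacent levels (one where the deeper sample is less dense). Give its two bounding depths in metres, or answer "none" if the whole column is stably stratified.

46–76 m

Evaluate Δρ/ρ₀ = −αΔT + βΔS across each adjacent pair:
  16–46 m: −αΔT+βΔS = −(1.1 × 10⁻⁴)(-7.0)+(8 × 10⁻⁴)(+0.27) = 9.9 × 10⁻⁴ → stable
  46–76 m: −αΔT+βΔS = −(1.1 × 10⁻⁴)(+4.0)+(8 × 10⁻⁴)(-0.18) = -5.8 × 10⁻⁴ → UNSTABLE
  76–95 m: −αΔT+βΔS = −(1.1 × 10⁻⁴)(+0.4)+(8 × 10⁻⁴)(+0.13) = 6.0 × 10⁻⁵ → stable
  95–177 m: −αΔT+βΔS = −(1.1 × 10⁻⁴)(-7.0)+(8 × 10⁻⁴)(-0.77) = 1.5 × 10⁻⁴ → stable
  177–180 m: −αΔT+βΔS = −(1.1 × 10⁻⁴)(+2.2)+(8 × 10⁻⁴)(+0.51) = 1.7 × 10⁻⁴ → stable
The 46–76 m interval has Δρ < 0: lighter water underlies denser water.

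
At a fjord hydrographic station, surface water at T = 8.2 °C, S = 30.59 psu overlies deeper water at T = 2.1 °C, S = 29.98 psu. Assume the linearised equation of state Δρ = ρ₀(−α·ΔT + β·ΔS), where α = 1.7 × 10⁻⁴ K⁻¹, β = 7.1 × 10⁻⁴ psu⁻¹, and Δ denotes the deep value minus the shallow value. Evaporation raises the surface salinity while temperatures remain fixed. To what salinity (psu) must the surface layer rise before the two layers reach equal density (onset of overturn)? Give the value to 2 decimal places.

Neutral buoyancy requires −α(T_deep − T_surf) + β(S_deep − S_surf′) = 0.
S_surf′ = S_deep − (α/β)·ΔT = 29.98 − (1.7 × 10⁻⁴/7.1 × 10⁻⁴)·(-6.1) = 31.4406 psu.
Increase required: 31.4406 − 30.59 = 0.8506 psu.

31.44 psu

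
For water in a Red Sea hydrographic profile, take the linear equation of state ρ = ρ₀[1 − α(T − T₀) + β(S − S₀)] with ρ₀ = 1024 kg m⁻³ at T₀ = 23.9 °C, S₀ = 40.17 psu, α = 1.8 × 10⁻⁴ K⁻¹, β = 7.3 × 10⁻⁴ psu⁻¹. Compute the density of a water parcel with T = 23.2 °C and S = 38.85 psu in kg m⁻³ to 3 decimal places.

T − T₀ = -0.7 K, S − S₀ = -1.32 psu.
Bracket = 1 − α·(-0.7) + β·(-1.32) = 1 + (-8.376 × 10⁻⁴) = 0.9991624.
ρ = 1024 × 0.9991624 = 1023.142 kg m⁻³.

1023.142 kg m⁻³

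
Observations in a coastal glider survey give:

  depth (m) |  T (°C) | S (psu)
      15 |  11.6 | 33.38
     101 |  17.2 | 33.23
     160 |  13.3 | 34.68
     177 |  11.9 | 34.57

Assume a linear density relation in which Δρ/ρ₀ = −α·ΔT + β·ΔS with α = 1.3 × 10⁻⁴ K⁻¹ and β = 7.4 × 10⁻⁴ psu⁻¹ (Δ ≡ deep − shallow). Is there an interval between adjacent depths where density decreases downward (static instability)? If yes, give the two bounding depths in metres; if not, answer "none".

Evaluate Δρ/ρ₀ = −αΔT + βΔS across each adjacent pair:
  15–101 m: −αΔT+βΔS = −(1.3 × 10⁻⁴)(+5.6)+(7.4 × 10⁻⁴)(-0.15) = -8.4 × 10⁻⁴ → UNSTABLE
  101–160 m: −αΔT+βΔS = −(1.3 × 10⁻⁴)(-3.9)+(7.4 × 10⁻⁴)(+1.45) = 1.6 × 10⁻³ → stable
  160–177 m: −αΔT+βΔS = −(1.3 × 10⁻⁴)(-1.4)+(7.4 × 10⁻⁴)(-0.11) = 1.0 × 10⁻⁴ → stable
The 15–101 m interval has Δρ < 0: lighter water underlies denser water.

15–101 m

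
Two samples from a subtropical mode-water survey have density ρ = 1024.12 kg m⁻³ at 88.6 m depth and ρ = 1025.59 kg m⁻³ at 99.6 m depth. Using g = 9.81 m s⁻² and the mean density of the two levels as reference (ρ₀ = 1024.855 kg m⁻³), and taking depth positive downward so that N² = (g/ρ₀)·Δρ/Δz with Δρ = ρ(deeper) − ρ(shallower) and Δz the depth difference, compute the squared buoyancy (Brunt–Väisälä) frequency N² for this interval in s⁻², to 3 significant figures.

Δρ = 1025.59 − 1024.12 = 1.47 kg m⁻³ over Δz = 99.6 − 88.6 = 11 m.
N² = (9.81/1024.855) × (1.47/11) = 1.2792 × 10⁻³ s⁻² ≈ 1.28 × 10⁻³ s⁻².
Since Δρ > 0 the layer is stably stratified.

1.28 × 10⁻³ s⁻²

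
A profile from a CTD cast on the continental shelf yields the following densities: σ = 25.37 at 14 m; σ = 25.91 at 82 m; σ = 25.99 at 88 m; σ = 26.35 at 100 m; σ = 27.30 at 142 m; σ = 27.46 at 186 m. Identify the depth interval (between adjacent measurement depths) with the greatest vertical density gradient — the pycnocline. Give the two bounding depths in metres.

88–100 m

Compute the density gradient over each adjacent pair:
  14–82 m: Δρ/Δz = 0.54/68 = 7.9 × 10⁻³ kg m⁻⁴
  82–88 m: Δρ/Δz = 0.08/6 = 0.013 kg m⁻⁴
  88–100 m: Δρ/Δz = 0.36/12 = 0.030 kg m⁻⁴
  100–142 m: Δρ/Δz = 0.95/42 = 0.023 kg m⁻⁴
  142–186 m: Δρ/Δz = 0.16/44 = 3.6 × 10⁻³ kg m⁻⁴
The largest gradient is in the 88–100 m interval — the pycnocline.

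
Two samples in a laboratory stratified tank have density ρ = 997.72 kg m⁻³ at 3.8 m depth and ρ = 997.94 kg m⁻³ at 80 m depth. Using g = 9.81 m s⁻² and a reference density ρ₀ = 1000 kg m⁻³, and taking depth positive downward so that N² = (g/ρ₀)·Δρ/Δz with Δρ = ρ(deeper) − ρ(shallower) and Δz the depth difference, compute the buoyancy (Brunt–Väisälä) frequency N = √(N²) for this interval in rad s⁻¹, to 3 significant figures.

5.32 × 10⁻³ rad s⁻¹

Δρ = 997.94 − 997.72 = 0.22 kg m⁻³ over Δz = 80 − 3.8 = 76.2 m.
N² = (9.81/1000) × (0.22/76.2) = 2.8323 × 10⁻⁵ s⁻².
N = √(2.8323 × 10⁻⁵) = 5.3219 × 10⁻³ rad s⁻¹ ≈ 5.32 × 10⁻³ rad s⁻¹.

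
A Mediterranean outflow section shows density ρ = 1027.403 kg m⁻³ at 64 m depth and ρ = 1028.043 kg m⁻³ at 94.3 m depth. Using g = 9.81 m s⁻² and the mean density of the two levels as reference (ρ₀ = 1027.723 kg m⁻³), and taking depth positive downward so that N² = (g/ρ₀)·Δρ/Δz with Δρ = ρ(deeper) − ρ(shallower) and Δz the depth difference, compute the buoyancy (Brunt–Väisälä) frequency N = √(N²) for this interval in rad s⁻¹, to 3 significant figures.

0.0142 rad s⁻¹

Δρ = 1028.043 − 1027.403 = 0.640 kg m⁻³ over Δz = 94.3 − 64 = 30.3 m.
N² = (9.81/1027.723) × (0.640/30.3) = 2.0162 × 10⁻⁴ s⁻².
N = √(2.0162 × 10⁻⁴) = 0.014199 rad s⁻¹ ≈ 0.0142 rad s⁻¹.
N² > 0, so the interval is statically stable.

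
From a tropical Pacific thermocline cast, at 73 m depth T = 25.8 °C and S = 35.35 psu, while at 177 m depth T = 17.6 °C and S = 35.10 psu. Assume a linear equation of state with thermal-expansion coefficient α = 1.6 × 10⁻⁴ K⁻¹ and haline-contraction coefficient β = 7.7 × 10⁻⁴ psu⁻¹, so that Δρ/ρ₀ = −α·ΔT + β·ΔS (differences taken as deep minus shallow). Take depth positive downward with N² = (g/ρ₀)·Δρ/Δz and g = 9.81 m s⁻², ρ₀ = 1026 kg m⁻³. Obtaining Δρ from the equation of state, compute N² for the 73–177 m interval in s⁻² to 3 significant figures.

ΔT = -8.2 K, ΔS = -0.25 psu (deep − shallow).
Δρ/ρ₀ = −αΔT + βΔS = 1.312 × 10⁻³ − 1.925 × 10⁻⁴ = 1.1195 × 10⁻³, so Δρ ≈ 1.149 kg m⁻³.
N² = (g/ρ₀)·Δρ/Δz = g·(Δρ/ρ₀)/Δz = 9.81 × 1.1195 × 10⁻³ / 104 = 1.0560 × 10⁻⁴ s⁻² ≈ 1.06 × 10⁻⁴ s⁻².

1.06 × 10⁻⁴ s⁻²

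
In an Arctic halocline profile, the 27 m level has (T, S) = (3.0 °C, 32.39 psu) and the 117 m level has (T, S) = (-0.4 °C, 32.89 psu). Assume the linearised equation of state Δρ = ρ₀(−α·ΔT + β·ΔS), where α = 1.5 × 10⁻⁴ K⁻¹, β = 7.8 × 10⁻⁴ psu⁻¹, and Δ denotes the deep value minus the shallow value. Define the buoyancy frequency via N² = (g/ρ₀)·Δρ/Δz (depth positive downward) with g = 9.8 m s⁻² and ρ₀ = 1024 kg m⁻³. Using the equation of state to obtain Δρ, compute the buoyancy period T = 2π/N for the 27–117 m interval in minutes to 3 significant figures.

10.6 min

ΔT = -3.4 K, ΔS = +0.50 psu (deep − shallow).
Δρ/ρ₀ = −αΔT + βΔS = 5.10 × 10⁻⁴ + 3.90 × 10⁻⁴ = 9.00 × 10⁻⁴, so Δρ ≈ 0.9216 kg m⁻³.
N² = (g/ρ₀)·Δρ/Δz = g·(Δρ/ρ₀)/Δz = 9.8 × 9.00 × 10⁻⁴ / 90 = 9.8000 × 10⁻⁵ s⁻².
N = √(9.8000 × 10⁻⁵) = 9.8995 × 10⁻³ rad s⁻¹ → T = 2π/N = 634.70 s = 10.578 min ≈ 10.6 min.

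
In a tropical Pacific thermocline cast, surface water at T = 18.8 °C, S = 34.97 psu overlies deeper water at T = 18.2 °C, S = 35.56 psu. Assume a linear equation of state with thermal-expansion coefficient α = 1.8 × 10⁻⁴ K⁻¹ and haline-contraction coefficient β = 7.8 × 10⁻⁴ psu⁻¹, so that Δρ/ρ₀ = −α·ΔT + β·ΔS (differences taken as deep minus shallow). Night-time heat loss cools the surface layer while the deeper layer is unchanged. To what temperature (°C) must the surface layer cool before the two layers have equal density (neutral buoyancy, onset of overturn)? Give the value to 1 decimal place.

Neutral buoyancy requires Δρ = 0, i.e. −α(T_deep − T_surf′) + β(S_deep − S_surf) = 0.
T_surf′ = T_deep − (β/α)·ΔS = 18.2 − (7.8 × 10⁻⁴/1.8 × 10⁻⁴)·(+0.59) = 15.643 °C.
Cooling required: 18.8 − (15.643) = 3.157 °C.

15.6 °C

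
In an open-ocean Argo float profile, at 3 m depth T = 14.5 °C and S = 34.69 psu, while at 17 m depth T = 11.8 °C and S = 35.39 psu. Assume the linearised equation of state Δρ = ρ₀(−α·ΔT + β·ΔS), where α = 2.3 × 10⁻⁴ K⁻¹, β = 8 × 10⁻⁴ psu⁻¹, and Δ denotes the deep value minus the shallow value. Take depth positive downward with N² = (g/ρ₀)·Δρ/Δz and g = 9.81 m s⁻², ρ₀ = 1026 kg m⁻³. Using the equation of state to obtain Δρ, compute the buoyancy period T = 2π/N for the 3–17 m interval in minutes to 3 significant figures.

3.64 min

ΔT = -2.7 K, ΔS = +0.70 psu (deep − shallow).
Δρ/ρ₀ = −αΔT + βΔS = 6.21 × 10⁻⁴ + 5.60 × 10⁻⁴ = 1.181 × 10⁻³, so Δρ ≈ 1.212 kg m⁻³.
N² = (g/ρ₀)·Δρ/Δz = g·(Δρ/ρ₀)/Δz = 9.81 × 1.181 × 10⁻³ / 14 = 8.2754 × 10⁻⁴ s⁻².
N = √(8.2754 × 10⁻⁴) = 0.028767 rad s⁻¹ → T = 2π/N = 218.42 s = 3.6403 min ≈ 3.64 min.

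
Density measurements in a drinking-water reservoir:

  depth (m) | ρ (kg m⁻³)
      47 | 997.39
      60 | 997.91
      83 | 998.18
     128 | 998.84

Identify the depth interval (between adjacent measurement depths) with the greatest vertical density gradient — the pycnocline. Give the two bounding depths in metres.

Compute the density gradient over each adjacent pair:
  47–60 m: Δρ/Δz = 0.52/13 = 0.040 kg m⁻⁴
  60–83 m: Δρ/Δz = 0.27/23 = 0.012 kg m⁻⁴
  83–128 m: Δρ/Δz = 0.66/45 = 0.015 kg m⁻⁴
The largest gradient is in the 47–60 m interval — the pycnocline.

47–60 m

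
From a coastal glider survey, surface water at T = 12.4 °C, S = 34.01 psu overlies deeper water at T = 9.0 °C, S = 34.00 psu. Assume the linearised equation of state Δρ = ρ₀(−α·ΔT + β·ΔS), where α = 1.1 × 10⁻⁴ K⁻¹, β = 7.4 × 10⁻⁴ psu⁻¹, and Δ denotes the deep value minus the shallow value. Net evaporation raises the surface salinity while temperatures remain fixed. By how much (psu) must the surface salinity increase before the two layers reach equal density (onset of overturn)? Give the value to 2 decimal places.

Neutral buoyancy requires −α(T_deep − T_surf) + β(S_deep − S_surf′) = 0.
S_surf′ = S_deep − (α/β)·ΔT = 34.00 − (1.1 × 10⁻⁴/7.4 × 10⁻⁴)·(-3.4) = 34.5054 psu.
Increase required: 34.5054 − 34.01 = 0.4954 psu.

0.50 psu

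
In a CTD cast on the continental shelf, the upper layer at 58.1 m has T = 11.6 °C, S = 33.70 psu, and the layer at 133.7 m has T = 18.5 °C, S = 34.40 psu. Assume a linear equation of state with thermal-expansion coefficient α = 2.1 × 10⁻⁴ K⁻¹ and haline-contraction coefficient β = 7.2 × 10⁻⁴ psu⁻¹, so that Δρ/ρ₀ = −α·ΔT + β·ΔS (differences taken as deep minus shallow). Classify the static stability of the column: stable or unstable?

ΔT = 18.5 − 11.6 = +6.9 K and ΔS = 34.40 − 33.70 = +0.70 psu (deep − shallow).
−αΔT = -1.449 × 10⁻³; βΔS = 5.04 × 10⁻⁴; sum Δρ/ρ₀ = -9.45 × 10⁻⁴.
Δρ/ρ₀ < 0, so Δρ < 0: deeper water is lighter → statically unstable; the column would overturn.

unstable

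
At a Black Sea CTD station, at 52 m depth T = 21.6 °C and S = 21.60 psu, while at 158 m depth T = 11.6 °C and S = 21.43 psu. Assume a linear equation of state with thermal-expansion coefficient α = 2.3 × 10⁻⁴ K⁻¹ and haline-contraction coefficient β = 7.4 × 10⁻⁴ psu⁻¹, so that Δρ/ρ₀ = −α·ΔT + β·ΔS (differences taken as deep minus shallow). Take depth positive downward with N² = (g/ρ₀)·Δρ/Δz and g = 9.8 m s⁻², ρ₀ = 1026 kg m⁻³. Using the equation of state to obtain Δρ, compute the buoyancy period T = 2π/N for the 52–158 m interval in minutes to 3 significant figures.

ΔT = -10.0 K, ΔS = -0.17 psu (deep − shallow).
Δρ/ρ₀ = −αΔT + βΔS = 2.30 × 10⁻³ − 1.258 × 10⁻⁴ = 2.1742 × 10⁻³, so Δρ ≈ 2.231 kg m⁻³.
N² = (g/ρ₀)·Δρ/Δz = g·(Δρ/ρ₀)/Δz = 9.8 × 2.1742 × 10⁻³ / 106 = 2.0101 × 10⁻⁴ s⁻².
N = √(2.0101 × 10⁻⁴) = 0.014178 rad s⁻¹ → T = 2π/N = 443.16 s = 7.3860 min ≈ 7.39 min.

7.39 min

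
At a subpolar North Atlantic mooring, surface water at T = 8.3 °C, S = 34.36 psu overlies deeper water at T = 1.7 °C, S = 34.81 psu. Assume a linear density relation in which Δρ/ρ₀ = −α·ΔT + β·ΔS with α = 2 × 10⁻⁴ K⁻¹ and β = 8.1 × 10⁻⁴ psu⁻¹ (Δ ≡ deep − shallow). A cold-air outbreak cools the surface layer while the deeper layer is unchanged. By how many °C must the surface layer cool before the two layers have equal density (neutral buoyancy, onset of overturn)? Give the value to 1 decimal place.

Neutral buoyancy requires Δρ = 0, i.e. −α(T_deep − T_surf′) + β(S_deep − S_surf) = 0.
T_surf′ = T_deep − (β/α)·ΔS = 1.7 − (8.1 × 10⁻⁴/2 × 10⁻⁴)·(+0.45) = -0.123 °C.
Cooling required: 8.3 − (-0.123) = 8.423 °C.

8.4 °C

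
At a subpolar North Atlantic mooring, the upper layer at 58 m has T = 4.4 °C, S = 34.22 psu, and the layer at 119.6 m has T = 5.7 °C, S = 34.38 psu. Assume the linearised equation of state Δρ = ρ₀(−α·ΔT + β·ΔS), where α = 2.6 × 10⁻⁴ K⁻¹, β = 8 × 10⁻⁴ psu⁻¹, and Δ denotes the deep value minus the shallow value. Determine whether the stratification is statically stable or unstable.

ΔT = 5.7 − 4.4 = +1.3 K and ΔS = 34.38 − 34.22 = +0.16 psu (deep − shallow).
−αΔT = -3.38 × 10⁻⁴; βΔS = 1.28 × 10⁻⁴; sum Δρ/ρ₀ = -2.10 × 10⁻⁴.
Δρ/ρ₀ < 0, so Δρ < 0: deeper water is lighter → statically unstable; the column would overturn.

unstable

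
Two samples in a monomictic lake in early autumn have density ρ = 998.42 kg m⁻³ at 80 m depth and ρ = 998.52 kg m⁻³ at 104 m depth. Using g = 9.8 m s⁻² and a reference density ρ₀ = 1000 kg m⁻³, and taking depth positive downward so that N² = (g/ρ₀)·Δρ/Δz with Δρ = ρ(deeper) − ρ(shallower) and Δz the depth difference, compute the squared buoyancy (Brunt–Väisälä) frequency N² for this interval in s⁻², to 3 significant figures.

4.08 × 10⁻⁵ s⁻²

Δρ = 998.52 − 998.42 = 0.10 kg m⁻³ over Δz = 104 − 80 = 24 m.
N² = (9.8/1000) × (0.10/24) = 4.0833 × 10⁻⁵ s⁻² ≈ 4.08 × 10⁻⁵ s⁻².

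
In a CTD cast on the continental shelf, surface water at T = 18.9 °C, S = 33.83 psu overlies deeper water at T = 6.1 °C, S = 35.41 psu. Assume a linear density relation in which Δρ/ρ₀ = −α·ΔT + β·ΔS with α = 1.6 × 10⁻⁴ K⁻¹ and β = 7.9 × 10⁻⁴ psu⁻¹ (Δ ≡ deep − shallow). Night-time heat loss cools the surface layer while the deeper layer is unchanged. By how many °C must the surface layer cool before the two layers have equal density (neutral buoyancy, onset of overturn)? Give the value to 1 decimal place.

Neutral buoyancy requires Δρ = 0, i.e. −α(T_deep − T_surf′) + β(S_deep − S_surf) = 0.
T_surf′ = T_deep − (β/α)·ΔS = 6.1 − (7.9 × 10⁻⁴/1.6 × 10⁻⁴)·(+1.58) = -1.701 °C.
Cooling required: 18.9 − (-1.701) = 20.601 °C.

20.6 °C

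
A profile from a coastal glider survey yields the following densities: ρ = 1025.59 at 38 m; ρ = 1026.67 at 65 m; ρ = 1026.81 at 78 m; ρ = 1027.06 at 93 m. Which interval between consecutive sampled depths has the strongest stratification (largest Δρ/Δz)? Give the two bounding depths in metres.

38–65 m

Compute the density gradient over each adjacent pair:
  38–65 m: Δρ/Δz = 1.08/27 = 0.040 kg m⁻⁴
  65–78 m: Δρ/Δz = 0.14/13 = 0.011 kg m⁻⁴
  78–93 m: Δρ/Δz = 0.25/15 = 0.017 kg m⁻⁴
The largest gradient is in the 38–65 m interval — the pycnocline.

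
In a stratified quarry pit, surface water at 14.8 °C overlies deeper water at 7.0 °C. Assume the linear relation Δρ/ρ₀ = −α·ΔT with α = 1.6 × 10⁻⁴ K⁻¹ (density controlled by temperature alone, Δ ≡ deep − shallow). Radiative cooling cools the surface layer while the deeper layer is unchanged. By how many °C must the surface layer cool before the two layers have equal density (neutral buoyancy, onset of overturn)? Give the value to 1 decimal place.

7.8 °C

With temperature the only control, equal density requires T_surf′ = T_deep.
T_surf′ = 7.0 °C.
Cooling required: 14.8 − 7.0 = 7.8 °C.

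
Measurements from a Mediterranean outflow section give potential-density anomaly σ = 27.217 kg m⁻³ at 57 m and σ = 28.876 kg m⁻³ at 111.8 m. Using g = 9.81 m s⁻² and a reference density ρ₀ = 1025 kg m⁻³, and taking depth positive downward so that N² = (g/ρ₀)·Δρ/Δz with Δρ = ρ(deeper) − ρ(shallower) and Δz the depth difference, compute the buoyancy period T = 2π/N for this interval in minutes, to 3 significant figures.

6.15 min

Δρ = 1028.876 − 1027.217 = 1.659 kg m⁻³ over Δz = 111.8 − 57 = 54.8 m.
N² = (9.81/1025) × (1.659/54.8) = 2.8974 × 10⁻⁴ s⁻².
N = √(2.8974 × 10⁻⁴) = 0.017022 rad s⁻¹, so T = 2π/N = 369.12 s = 6.1520 min ≈ 6.15 min.
N² > 0, so the interval is statically stable.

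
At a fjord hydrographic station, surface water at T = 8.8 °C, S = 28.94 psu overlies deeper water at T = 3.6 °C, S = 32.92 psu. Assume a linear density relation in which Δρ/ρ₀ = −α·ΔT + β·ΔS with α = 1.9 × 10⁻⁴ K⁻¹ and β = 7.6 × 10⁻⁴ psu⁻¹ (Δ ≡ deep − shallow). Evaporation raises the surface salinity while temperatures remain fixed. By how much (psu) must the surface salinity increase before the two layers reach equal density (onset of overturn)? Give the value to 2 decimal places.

5.28 psu

Neutral buoyancy requires −α(T_deep − T_surf) + β(S_deep − S_surf′) = 0.
S_surf′ = S_deep − (α/β)·ΔT = 32.92 − (1.9 × 10⁻⁴/7.6 × 10⁻⁴)·(-5.2) = 34.2200 psu.
Increase required: 34.2200 − 28.94 = 5.2800 psu.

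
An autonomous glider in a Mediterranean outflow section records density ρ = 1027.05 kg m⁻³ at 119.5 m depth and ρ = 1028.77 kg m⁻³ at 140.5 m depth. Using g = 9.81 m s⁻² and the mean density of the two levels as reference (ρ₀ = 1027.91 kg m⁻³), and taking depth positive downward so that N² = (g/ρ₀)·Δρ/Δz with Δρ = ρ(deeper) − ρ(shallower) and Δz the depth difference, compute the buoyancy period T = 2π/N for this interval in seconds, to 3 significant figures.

Δρ = 1028.77 − 1027.05 = 1.72 kg m⁻³ over Δz = 140.5 − 119.5 = 21 m.
N² = (9.81/1027.91) × (1.72/21) = 7.8167 × 10⁻⁴ s⁻².
N = √(7.8167 × 10⁻⁴) = 0.027958 rad s⁻¹, so T = 2π/N = 224.74 s ≈ 225 s.
Since Δρ > 0 the layer is stably stratified.

225 s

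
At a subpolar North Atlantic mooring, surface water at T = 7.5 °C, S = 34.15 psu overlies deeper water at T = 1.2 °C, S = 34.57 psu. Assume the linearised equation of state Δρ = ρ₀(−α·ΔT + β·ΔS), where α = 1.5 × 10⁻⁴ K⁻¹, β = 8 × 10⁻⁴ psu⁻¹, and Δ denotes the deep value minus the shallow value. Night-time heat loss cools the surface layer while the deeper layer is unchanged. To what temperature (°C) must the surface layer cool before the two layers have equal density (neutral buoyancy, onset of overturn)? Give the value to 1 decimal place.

Neutral buoyancy requires Δρ = 0, i.e. −α(T_deep − T_surf′) + β(S_deep − S_surf) = 0.
T_surf′ = T_deep − (β/α)·ΔS = 1.2 − (8 × 10⁻⁴/1.5 × 10⁻⁴)·(+0.42) = -1.040 °C.
Cooling required: 7.5 − (-1.040) = 8.540 °C.

-1.0 °C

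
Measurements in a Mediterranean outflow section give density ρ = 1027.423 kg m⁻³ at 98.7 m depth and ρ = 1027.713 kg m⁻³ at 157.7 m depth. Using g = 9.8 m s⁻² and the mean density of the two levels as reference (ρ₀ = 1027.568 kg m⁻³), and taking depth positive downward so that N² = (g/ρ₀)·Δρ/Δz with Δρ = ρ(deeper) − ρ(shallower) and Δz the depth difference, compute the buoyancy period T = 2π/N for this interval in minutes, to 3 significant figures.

15.3 min

Δρ = 1027.713 − 1027.423 = 0.290 kg m⁻³ over Δz = 157.7 − 98.7 = 59 m.
N² = (9.8/1027.568) × (0.290/59) = 4.6877 × 10⁻⁵ s⁻².
N = √(4.6877 × 10⁻⁵) = 6.8467 × 10⁻³ rad s⁻¹, so T = 2π/N = 917.70 s = 15.295 min ≈ 15.3 min.
A positive N² confirms static stability across the interval.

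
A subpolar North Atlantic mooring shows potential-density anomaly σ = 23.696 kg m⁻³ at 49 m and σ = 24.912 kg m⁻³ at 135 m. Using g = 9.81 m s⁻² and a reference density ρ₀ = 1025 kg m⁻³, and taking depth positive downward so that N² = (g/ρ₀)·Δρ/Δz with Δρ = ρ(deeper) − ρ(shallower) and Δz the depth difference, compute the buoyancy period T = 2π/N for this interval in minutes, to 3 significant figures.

Δρ = 1024.912 − 1023.696 = 1.216 kg m⁻³ over Δz = 135 − 49 = 86 m.
N² = (9.81/1025) × (1.216/86) = 1.3533 × 10⁻⁴ s⁻².
N = √(1.3533 × 10⁻⁴) = 0.011633 rad s⁻¹, so T = 2π/N = 540.12 s = 9.0020 min ≈ 9.00 min.
N² > 0, so the interval is statically stable.

9.00 min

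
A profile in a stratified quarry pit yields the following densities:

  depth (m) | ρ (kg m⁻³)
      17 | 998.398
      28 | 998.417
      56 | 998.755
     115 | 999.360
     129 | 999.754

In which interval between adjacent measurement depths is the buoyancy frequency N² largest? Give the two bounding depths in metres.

Compute the density gradient over each adjacent pair:
  17–28 m: Δρ/Δz = 0.019/11 = 1.7 × 10⁻³ kg m⁻⁴
  28–56 m: Δρ/Δz = 0.338/28 = 0.012 kg m⁻⁴
  56–115 m: Δρ/Δz = 0.605/59 = 0.010 kg m⁻⁴
  115–129 m: Δρ/Δz = 0.394/14 = 0.028 kg m⁻⁴
The largest gradient is in the 115–129 m interval — the pycnocline.

115–129 m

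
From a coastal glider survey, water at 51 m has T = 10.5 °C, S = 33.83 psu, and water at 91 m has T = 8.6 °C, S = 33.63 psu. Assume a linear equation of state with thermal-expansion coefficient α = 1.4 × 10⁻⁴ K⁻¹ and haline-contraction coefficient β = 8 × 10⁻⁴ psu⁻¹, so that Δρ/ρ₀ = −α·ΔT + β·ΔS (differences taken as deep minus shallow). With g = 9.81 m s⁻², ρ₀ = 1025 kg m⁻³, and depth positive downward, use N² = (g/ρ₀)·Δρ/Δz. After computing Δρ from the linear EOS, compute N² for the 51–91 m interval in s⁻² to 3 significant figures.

ΔT = -1.9 K, ΔS = -0.20 psu (deep − shallow).
Δρ/ρ₀ = −αΔT + βΔS = 2.66 × 10⁻⁴ − 1.60 × 10⁻⁴ = 1.06 × 10⁻⁴, so Δρ ≈ 0.1086 kg m⁻³.
N² = (g/ρ₀)·Δρ/Δz = g·(Δρ/ρ₀)/Δz = 9.81 × 1.06 × 10⁻⁴ / 40 = 2.5996 × 10⁻⁵ s⁻² ≈ 2.60 × 10⁻⁵ s⁻².

2.60 × 10⁻⁵ s⁻²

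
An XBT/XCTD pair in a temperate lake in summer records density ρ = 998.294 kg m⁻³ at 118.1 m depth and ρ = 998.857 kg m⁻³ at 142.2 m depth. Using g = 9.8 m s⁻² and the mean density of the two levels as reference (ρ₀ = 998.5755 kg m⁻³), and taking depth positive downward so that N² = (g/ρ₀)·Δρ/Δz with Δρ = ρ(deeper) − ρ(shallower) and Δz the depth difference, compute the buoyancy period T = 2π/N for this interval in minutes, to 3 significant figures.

Δρ = 998.857 − 998.294 = 0.563 kg m⁻³ over Δz = 142.2 − 118.1 = 24.1 m.
N² = (9.8/998.5755) × (0.563/24.1) = 2.2926 × 10⁻⁴ s⁻².
N = √(2.2926 × 10⁻⁴) = 0.015141 rad s⁻¹, so T = 2π/N = 414.98 s = 6.9163 min ≈ 6.92 min.

6.92 min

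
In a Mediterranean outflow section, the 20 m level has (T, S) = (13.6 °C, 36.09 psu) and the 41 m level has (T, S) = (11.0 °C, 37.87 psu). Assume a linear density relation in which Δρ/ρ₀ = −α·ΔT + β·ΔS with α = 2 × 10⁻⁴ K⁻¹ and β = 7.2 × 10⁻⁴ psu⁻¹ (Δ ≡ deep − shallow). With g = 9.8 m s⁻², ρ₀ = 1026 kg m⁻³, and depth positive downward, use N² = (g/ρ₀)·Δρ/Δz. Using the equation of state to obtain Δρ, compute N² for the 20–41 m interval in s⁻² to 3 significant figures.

8.41 × 10⁻⁴ s⁻²

ΔT = -2.6 K, ΔS = +1.78 psu (deep − shallow).
Δρ/ρ₀ = −αΔT + βΔS = 5.20 × 10⁻⁴ + 1.2816 × 10⁻³ = 1.8016 × 10⁻³, so Δρ ≈ 1.848 kg m⁻³.
N² = (g/ρ₀)·Δρ/Δz = g·(Δρ/ρ₀)/Δz = 9.8 × 1.8016 × 10⁻³ / 21 = 8.4075 × 10⁻⁴ s⁻² ≈ 8.41 × 10⁻⁴ s⁻².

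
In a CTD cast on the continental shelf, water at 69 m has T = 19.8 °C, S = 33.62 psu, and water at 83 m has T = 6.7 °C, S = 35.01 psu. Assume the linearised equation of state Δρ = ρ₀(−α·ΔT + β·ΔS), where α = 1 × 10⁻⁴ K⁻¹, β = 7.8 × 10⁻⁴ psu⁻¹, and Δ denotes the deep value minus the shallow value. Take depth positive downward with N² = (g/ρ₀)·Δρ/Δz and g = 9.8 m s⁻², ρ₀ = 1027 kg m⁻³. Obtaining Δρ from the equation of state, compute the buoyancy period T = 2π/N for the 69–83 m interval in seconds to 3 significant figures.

153 s

ΔT = -13.1 K, ΔS = +1.39 psu (deep − shallow).
Δρ/ρ₀ = −αΔT + βΔS = 1.31 × 10⁻³ + 1.0842 × 10⁻³ = 2.3942 × 10⁻³, so Δρ ≈ 2.459 kg m⁻³.
N² = (g/ρ₀)·Δρ/Δz = g·(Δρ/ρ₀)/Δz = 9.8 × 2.3942 × 10⁻³ / 14 = 1.6759 × 10⁻³ s⁻².
N = √(1.6759 × 10⁻³) = 0.040938 rad s⁻¹ → T = 2π/N = 153.48 s ≈ 153 s.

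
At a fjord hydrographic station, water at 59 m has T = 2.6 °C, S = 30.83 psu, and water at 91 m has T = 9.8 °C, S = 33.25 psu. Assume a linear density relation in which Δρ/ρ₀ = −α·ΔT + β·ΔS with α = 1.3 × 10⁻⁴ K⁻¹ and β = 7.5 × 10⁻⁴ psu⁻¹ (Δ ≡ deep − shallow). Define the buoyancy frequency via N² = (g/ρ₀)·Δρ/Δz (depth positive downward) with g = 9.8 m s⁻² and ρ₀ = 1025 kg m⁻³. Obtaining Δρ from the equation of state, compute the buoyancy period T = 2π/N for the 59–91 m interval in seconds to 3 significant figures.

383 s

ΔT = +7.2 K, ΔS = +2.42 psu (deep − shallow).
Δρ/ρ₀ = −αΔT + βΔS = -9.36 × 10⁻⁴ + 1.815 × 10⁻³ = 8.79 × 10⁻⁴, so Δρ ≈ 0.9010 kg m⁻³.
N² = (g/ρ₀)·Δρ/Δz = g·(Δρ/ρ₀)/Δz = 9.8 × 8.79 × 10⁻⁴ / 32 = 2.6919 × 10⁻⁴ s⁻².
N = √(2.6919 × 10⁻⁴) = 0.016407 rad s⁻¹ → T = 2π/N = 382.96 s ≈ 383 s.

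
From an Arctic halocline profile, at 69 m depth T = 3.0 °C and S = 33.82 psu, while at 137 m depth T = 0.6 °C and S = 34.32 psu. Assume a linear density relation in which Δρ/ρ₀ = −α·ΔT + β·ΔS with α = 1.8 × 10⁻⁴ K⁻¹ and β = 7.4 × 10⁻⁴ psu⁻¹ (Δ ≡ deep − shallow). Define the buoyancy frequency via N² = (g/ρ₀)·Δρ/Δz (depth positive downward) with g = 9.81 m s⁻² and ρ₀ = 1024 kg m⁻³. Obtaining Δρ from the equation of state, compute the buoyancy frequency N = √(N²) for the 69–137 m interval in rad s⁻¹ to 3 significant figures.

0.0108 rad s⁻¹

ΔT = -2.4 K, ΔS = +0.50 psu (deep − shallow).
Δρ/ρ₀ = −αΔT + βΔS = 4.32 × 10⁻⁴ + 3.70 × 10⁻⁴ = 8.02 × 10⁻⁴, so Δρ ≈ 0.8212 kg m⁻³.
N² = (g/ρ₀)·Δρ/Δz = g·(Δρ/ρ₀)/Δz = 9.81 × 8.02 × 10⁻⁴ / 68 = 1.1570 × 10⁻⁴ s⁻².
N = √(1.1570 × 10⁻⁴) = 0.010756 rad s⁻¹ ≈ 0.0108 rad s⁻¹.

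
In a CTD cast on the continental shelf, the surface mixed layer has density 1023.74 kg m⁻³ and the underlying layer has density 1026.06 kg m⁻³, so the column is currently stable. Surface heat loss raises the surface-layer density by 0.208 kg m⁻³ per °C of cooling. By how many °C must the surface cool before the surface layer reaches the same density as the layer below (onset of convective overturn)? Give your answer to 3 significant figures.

11.2 °C

Density deficit of the surface layer: 1026.06 − 1023.74 = 2.32 kg m⁻³.
Required change = 2.32 / 0.208 = 11.2 °C.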